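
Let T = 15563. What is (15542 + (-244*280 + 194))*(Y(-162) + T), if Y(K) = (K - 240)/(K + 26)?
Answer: -13914843810/17 ≈ -8.1852e+8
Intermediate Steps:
Y(K) = (-240 + K)/(26 + K)
(15542 + (-244*280 + 194))*(Y(-162) + T) = (15542 + (-244*280 + 194))*((-240 - 162)/(26 - 162) + 15563) = (15542 + (-68320 + 194))*(-402/(-136) + 15563) = (15542 - 68126)*(-1/136*(-402) + 15563) = -52584*(201/68 + 15563) = -52584*1058485/68 = -13914843810/17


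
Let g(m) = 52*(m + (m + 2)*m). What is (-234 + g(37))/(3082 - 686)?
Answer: 38363/1198 ≈ 32.023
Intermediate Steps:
g(m) = 52*m + 52*m*(2 + m) (g(m) = 52*(m + (2 + m)*m) = 52*(m + m*(2 + m)) = 52*m + 52*m*(2 + m))
(-234 + g(37))/(3082 - 686) = (-234 + 52*37*(3 + 37))/(3082 - 686) = (-234 + 52*37*40)/2396 = (-234 + 76960)*(1/2396) = 76726*(1/2396) = 38363/1198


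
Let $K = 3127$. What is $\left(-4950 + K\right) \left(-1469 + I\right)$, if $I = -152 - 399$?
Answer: $3682460$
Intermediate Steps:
$I = -551$
$\left(-4950 + K\right) \left(-1469 + I\right) = \left(-4950 + 3127\right) \left(-1469 - 551\right) = \left(-1823\right) \left(-2020\right) = 3682460$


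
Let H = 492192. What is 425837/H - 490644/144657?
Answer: -19987860971/7911002016 ≈ -2.5266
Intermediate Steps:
425837/H - 490644/144657 = 425837/492192 - 490644/144657 = 425837*(1/492192) - 490644*1/144657 = 425837/492192 - 54516/16073 = -19987860971/7911002016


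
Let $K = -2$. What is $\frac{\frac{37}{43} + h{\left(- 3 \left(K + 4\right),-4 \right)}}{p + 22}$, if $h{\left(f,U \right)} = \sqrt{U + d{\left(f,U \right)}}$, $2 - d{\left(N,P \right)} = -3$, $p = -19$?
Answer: $\frac{80}{129} \approx 0.62016$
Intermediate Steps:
$d{\left(N,P \right)} = 5$ ($d{\left(N,P \right)} = 2 - -3 = 2 + 3 = 5$)
$h{\left(f,U \right)} = \sqrt{5 + U}$ ($h{\left(f,U \right)} = \sqrt{U + 5} = \sqrt{5 + U}$)
$\frac{\frac{37}{43} + h{\left(- 3 \left(K + 4\right),-4 \right)}}{p + 22} = \frac{\frac{37}{43} + \sqrt{5 - 4}}{-19 + 22} = \frac{37 \cdot \frac{1}{43} + \sqrt{1}}{3} = \left(\frac{37}{43} + 1\right) \frac{1}{3} = \frac{80}{43} \cdot \frac{1}{3} = \frac{80}{129}$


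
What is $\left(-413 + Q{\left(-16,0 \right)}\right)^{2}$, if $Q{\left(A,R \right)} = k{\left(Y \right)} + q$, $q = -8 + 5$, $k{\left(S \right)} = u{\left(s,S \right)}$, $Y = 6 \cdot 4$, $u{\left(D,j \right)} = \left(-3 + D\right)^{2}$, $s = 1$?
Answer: $169744$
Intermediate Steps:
$Y = 24$
$k{\left(S \right)} = 4$ ($k{\left(S \right)} = \left(-3 + 1\right)^{2} = \left(-2\right)^{2} = 4$)
$q = -3$
$Q{\left(A,R \right)} = 1$ ($Q{\left(A,R \right)} = 4 - 3 = 1$)
$\left(-413 + Q{\left(-16,0 \right)}\right)^{2} = \left(-413 + 1\right)^{2} = \left(-412\right)^{2} = 169744$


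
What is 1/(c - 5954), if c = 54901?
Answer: 1/48947 ≈ 2.0430e-5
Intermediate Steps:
1/(c - 5954) = 1/(54901 - 5954) = 1/48947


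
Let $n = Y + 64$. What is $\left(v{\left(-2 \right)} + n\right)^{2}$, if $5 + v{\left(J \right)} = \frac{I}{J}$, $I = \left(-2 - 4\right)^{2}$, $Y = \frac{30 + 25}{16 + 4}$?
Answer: $\frac{30625}{16} \approx 1914.1$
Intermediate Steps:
$Y = \frac{11}{4}$ ($Y = \frac{55}{20} = 55 \cdot \frac{1}{20} = \frac{11}{4} \approx 2.75$)
$I = 36$ ($I = \left(-6\right)^{2} = 36$)
$v{\left(J \right)} = -5 + \frac{36}{J}$
$n = \frac{267}{4}$ ($n = \frac{11}{4} + 64 = \frac{267}{4} \approx 66.75$)
$\left(v{\left(-2 \right)} + n\right)^{2} = \left(\left(-5 + \frac{36}{-2}\right) + \frac{267}{4}\right)^{2} = \left(\left(-5 + 36 \left(- \frac{1}{2}\right)\right) + \frac{267}{4}\right)^{2} = \left(\left(-5 - 18\right) + \frac{267}{4}\right)^{2} = \left(-23 + \frac{267}{4}\right)^{2} = \left(\frac{175}{4}\right)^{2} = \frac{30625}{16}$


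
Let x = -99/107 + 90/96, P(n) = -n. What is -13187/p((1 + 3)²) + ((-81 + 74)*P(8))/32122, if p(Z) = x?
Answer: -362595448196/337281 ≈ -1.0751e+6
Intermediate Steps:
x = 21/1712 (x = -99*1/107 + 90*(1/96) = -99/107 + 15/16 = 21/1712 ≈ 0.012266)
p(Z) = 21/1712
-13187/p((1 + 3)²) + ((-81 + 74)*P(8))/32122 = -13187/21/1712 + ((-81 + 74)*(-1*8))/32122 = -13187*1712/21 - 7*(-8)*(1/32122) = -22576144/21 + 56*(1/32122) = -22576144/21 + 28/16061 = -362595448196/337281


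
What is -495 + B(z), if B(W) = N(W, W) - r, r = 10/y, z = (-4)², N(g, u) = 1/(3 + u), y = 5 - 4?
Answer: -9594/19 ≈ -504.95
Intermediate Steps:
y = 1
z = 16
r = 10 (r = 10/1 = 10*1 = 10)
B(W) = -10 + 1/(3 + W) (B(W) = 1/(3 + W) - 1*10 = 1/(3 + W) - 10 = -10 + 1/(3 + W))
-495 + B(z) = -495 + (-29 - 10*16)/(3 + 16) = -495 + (-29 - 160)/19 = -495 + (1/19)*(-189) = -495 - 189/19 = -9594/19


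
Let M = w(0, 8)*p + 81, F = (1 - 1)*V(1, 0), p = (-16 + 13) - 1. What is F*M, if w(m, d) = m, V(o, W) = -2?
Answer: 0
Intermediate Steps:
p = -4 (p = -3 - 1 = -4)
F = 0 (F = (1 - 1)*(-2) = 0*(-2) = 0)
M = 81 (M = 0*(-4) + 81 = 0 + 81 = 81)
F*M = 0*81 = 0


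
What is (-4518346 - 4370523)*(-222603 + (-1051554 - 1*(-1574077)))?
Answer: -2665949590480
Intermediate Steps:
(-4518346 - 4370523)*(-222603 + (-1051554 - 1*(-1574077))) = -8888869*(-222603 + (-1051554 + 1574077)) = -8888869*(-222603 + 522523) = -8888869*299920 = -2665949590480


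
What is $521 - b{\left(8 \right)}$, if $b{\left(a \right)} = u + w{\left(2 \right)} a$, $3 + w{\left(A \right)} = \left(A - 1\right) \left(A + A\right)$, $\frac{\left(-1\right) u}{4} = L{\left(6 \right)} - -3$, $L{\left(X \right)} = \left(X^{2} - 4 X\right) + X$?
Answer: $597$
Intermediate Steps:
$L{\left(X \right)} = X^{2} - 3 X$
$u = -84$ ($u = - 4 \left(6 \left(-3 + 6\right) - -3\right) = - 4 \left(6 \cdot 3 + 3\right) = - 4 \left(18 + 3\right) = \left(-4\right) 21 = -84$)
$w{\left(A \right)} = -3 + 2 A \left(-1 + A\right)$ ($w{\left(A \right)} = -3 + \left(A - 1\right) \left(A + A\right) = -3 + \left(-1 + A\right) 2 A = -3 + 2 A \left(-1 + A\right)$)
$b{\left(a \right)} = -84 + a$ ($b{\left(a \right)} = -84 + \left(-3 - 4 + 2 \cdot 2^{2}\right) a = -84 + \left(-3 - 4 + 2 \cdot 4\right) a = -84 + \left(-3 - 4 + 8\right) a = -84 + 1 a = -84 + a$)
$521 - b{\left(8 \right)} = 521 - \left(-84 + 8\right) = 521 - -76 = 521 + 76 = 597$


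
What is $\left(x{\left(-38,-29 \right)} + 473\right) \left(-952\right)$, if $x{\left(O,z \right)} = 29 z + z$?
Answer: $377944$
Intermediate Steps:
$x{\left(O,z \right)} = 30 z$
$\left(x{\left(-38,-29 \right)} + 473\right) \left(-952\right) = \left(30 \left(-29\right) + 473\right) \left(-952\right) = \left(-870 + 473\right) \left(-952\right) = \left(-397\right) \left(-952\right) = 377944$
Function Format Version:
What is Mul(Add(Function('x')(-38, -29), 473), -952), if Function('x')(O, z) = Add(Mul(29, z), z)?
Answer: 377944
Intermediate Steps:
Function('x')(O, z) = Mul(30, z)
Mul(Add(Function('x')(-38, -29), 473), -952) = Mul(Add(Mul(30, -29), 473), -952) = Mul(Add(-870, 473), -952) = Mul(-397, -952) = 377944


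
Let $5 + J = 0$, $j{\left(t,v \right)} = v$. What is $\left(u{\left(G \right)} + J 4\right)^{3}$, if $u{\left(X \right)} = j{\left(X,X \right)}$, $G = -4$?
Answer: $-13824$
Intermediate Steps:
$u{\left(X \right)} = X$
$J = -5$ ($J = -5 + 0 = -5$)
$\left(u{\left(G \right)} + J 4\right)^{3} = \left(-4 - 20\right)^{3} = \left(-24\right)^{3} = -13824$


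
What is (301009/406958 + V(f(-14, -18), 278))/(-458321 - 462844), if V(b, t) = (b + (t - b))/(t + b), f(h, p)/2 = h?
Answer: -94193287/46859433258750 ≈ -2.0101e-6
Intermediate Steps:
f(h, p) = 2*h
V(b, t) = t/(b + t)
(301009/406958 + V(f(-14, -18), 278))/(-458321 - 462844) = (301009/406958 + 278/(2*(-14) + 278))/(-458321 - 462844) = (301009*(1/406958) + 278/(-28 + 278))/(-921165) = (301009/406958 + 278/250)*(-1/921165) = (301009/406958 + 278*(1/250))*(-1/921165) = (301009/406958 + 139/125)*(-1/921165) = (94193287/50869750)*(-1/921165) = -94193287/46859433258750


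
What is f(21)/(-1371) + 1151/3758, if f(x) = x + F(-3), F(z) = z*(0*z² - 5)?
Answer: 480911/1717406 ≈ 0.28002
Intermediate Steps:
F(z) = -5*z (F(z) = z*(0 - 5) = z*(-5) = -5*z)
f(x) = 15 + x (f(x) = x - 5*(-3) = x + 15 = 15 + x)
f(21)/(-1371) + 1151/3758 = (15 + 21)/(-1371) + 1151/3758 = 36*(-1/1371) + 1151*(1/3758) = -12/457 + 1151/3758 = 480911/1717406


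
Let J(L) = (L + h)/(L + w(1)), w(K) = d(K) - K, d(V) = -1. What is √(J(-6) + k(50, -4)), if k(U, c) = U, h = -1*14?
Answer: √210/2 ≈ 7.2457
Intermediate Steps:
h = -14
w(K) = -1 - K
J(L) = (-14 + L)/(-2 + L) (J(L) = (L - 14)/(L + (-1 - 1*1)) = (-14 + L)/(L + (-1 - 1)) = (-14 + L)/(L - 2) = (-14 + L)/(-2 + L))
√(J(-6) + k(50, -4)) = √((-14 - 6)/(-2 - 6) + 50) = √(-20/(-8) + 50) = √(-⅛*(-20) + 50) = √(5/2 + 50) = √(105/2) = √210/2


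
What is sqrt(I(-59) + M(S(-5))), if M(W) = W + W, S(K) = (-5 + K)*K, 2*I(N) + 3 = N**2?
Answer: sqrt(1839) ≈ 42.884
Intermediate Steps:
I(N) = -3/2 + N**2/2
S(K) = K*(-5 + K)
M(W) = 2*W
sqrt(I(-59) + M(S(-5))) = sqrt((-3/2 + (1/2)*(-59)**2) + 2*(-5*(-5 - 5))) = sqrt((-3/2 + (1/2)*3481) + 2*(-5*(-10))) = sqrt((-3/2 + 3481/2) + 2*50) = sqrt(1739 + 100) = sqrt(1839)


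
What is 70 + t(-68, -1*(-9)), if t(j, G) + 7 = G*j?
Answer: -549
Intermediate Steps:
t(j, G) = -7 + G*j
70 + t(-68, -1*(-9)) = 70 + (-7 - 1*(-9)*(-68)) = 70 + (-7 + 9*(-68)) = 70 + (-7 - 612) = 70 - 619 = -549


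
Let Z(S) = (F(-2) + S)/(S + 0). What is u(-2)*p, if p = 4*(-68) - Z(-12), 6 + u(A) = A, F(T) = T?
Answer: 6556/3 ≈ 2185.3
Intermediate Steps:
u(A) = -6 + A
Z(S) = (-2 + S)/S (Z(S) = (-2 + S)/(S + 0) = (-2 + S)/S)
p = -1639/6 (p = 4*(-68) - (-2 - 12)/(-12) = -272 - (-1)*(-14)/12 = -272 - 1*7/6 = -272 - 7/6 = -1639/6 ≈ -273.17)
u(-2)*p = (-6 - 2)*(-1639/6) = -8*(-1639/6) = 6556/3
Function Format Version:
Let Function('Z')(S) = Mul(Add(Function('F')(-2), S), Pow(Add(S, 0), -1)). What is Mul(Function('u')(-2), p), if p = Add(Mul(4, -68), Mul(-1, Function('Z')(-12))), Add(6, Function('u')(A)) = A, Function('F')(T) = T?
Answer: Rational(6556, 3) ≈ 2185.3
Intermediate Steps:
Function('u')(A) = Add(-6, A)
Function('Z')(S) = Mul(Pow(S, -1), Add(-2, S)) (Function('Z')(S) = Mul(Add(-2, S), Pow(Add(S, 0), -1)) = Mul(Add(-2, S), Pow(S, -1)) = Mul(Pow(S, -1), Add(-2, S)))
p = Rational(-1639, 6) (p = Add(Mul(4, -68), Mul(-1, Mul(Pow(-12, -1), Add(-2, -12)))) = Add(-272, Mul(-1, Mul(Rational(-1, 12), -14))) = Add(-272, Mul(-1, Rational(7, 6))) = Add(-272, Rational(-7, 6)) = Rational(-1639, 6) ≈ -273.17)
Mul(Function('u')(-2), p) = Mul(Add(-6, -2), Rational(-1639, 6)) = Mul(-8, Rational(-1639, 6)) = Rational(6556, 3)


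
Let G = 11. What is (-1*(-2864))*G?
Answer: 31504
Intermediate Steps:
(-1*(-2864))*G = -1*(-2864)*11 = 2864*11 = 31504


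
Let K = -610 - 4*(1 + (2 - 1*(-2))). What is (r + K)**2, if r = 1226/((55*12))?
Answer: 42967900369/108900 ≈ 3.9456e+5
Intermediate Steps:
r = 613/330 (r = 1226/660 = 1226*(1/660) = 613/330 ≈ 1.8576)
K = -630 (K = -610 - 4*(1 + (2 + 2)) = -610 - 4*(1 + 4) = -610 - 4*5 = -610 - 1*20 = -610 - 20 = -630)
(r + K)**2 = (613/330 - 630)**2 = (-207287/330)**2 = 42967900369/108900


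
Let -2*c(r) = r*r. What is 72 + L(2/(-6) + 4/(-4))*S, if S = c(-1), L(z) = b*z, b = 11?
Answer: 238/3 ≈ 79.333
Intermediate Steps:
c(r) = -r²/2 (c(r) = -r*r/2 = -r²/2)
L(z) = 11*z
S = -½ (S = -½*(-1)² = -½*1 = -½ ≈ -0.50000)
72 + L(2/(-6) + 4/(-4))*S = 72 + (11*(2/(-6) + 4/(-4)))*(-½) = 72 + (11*(2*(-⅙) + 4*(-¼)))*(-½) = 72 + (11*(-⅓ - 1))*(-½) = 72 + (11*(-4/3))*(-½) = 72 - 44/3*(-½) = 72 + 22/3 = 238/3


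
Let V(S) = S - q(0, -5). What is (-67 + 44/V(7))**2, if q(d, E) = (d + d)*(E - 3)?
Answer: 180625/49 ≈ 3686.2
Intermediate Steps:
q(d, E) = 2*d*(-3 + E) (q(d, E) = (2*d)*(-3 + E) = 2*d*(-3 + E))
V(S) = S (V(S) = S - 2*0*(-3 - 5) = S - 2*0*(-8) = S - 1*0 = S + 0 = S)
(-67 + 44/V(7))**2 = (-67 + 44/7)**2 = (-425/7)**2 = 180625/49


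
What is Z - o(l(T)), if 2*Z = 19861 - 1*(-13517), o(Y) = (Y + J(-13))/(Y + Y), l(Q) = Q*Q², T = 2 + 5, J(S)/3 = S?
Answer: 5724175/343 ≈ 16689.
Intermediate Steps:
J(S) = 3*S
T = 7
l(Q) = Q³
o(Y) = (-39 + Y)/(2*Y) (o(Y) = (Y + 3*(-13))/(Y + Y) = (Y - 39)/((2*Y)) = (-39 + Y)*(1/(2*Y)) = (-39 + Y)/(2*Y))
Z = 16689 (Z = (19861 - 1*(-13517))/2 = (19861 + 13517)/2 = (½)*33378 = 16689)
Z - o(l(T)) = 16689 - (-39 + 7³)/(2*(7³)) = 16689 - (-39 + 343)/(2*343) = 16689 - 304/(2*343) = 16689 - 1*152/343 = 16689 - 152/343 = 5724175/343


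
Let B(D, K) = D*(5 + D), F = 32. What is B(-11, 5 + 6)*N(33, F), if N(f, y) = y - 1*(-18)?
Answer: 3300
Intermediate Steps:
N(f, y) = 18 + y (N(f, y) = y + 18 = 18 + y)
B(-11, 5 + 6)*N(33, F) = (-11*(5 - 11))*(18 + 32) = -11*(-6)*50 = 66*50 = 3300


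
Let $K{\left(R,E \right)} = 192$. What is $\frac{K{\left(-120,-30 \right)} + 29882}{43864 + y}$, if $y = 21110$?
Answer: $\frac{15037}{32487} \approx 0.46286$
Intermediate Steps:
$\frac{K{\left(-120,-30 \right)} + 29882}{43864 + y} = \frac{192 + 29882}{43864 + 21110} = \frac{30074}{64974} = 30074 \cdot \frac{1}{64974} = \frac{15037}{32487}$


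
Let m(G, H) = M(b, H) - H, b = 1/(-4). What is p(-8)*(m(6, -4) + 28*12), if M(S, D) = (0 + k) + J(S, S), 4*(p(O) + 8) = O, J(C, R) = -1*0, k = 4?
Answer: -3440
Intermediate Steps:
J(C, R) = 0
b = -¼ ≈ -0.25000
p(O) = -8 + O/4
M(S, D) = 4 (M(S, D) = (0 + 4) + 0 = 4 + 0 = 4)
m(G, H) = 4 - H
p(-8)*(m(6, -4) + 28*12) = (-8 + (¼)*(-8))*((4 - 1*(-4)) + 28*12) = (-8 - 2)*((4 + 4) + 336) = -10*(8 + 336) = -10*344 = -3440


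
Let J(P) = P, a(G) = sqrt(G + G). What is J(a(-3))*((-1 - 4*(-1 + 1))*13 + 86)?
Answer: 73*I*sqrt(6) ≈ 178.81*I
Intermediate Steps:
a(G) = sqrt(2)*sqrt(G) (a(G) = sqrt(2*G) = sqrt(2)*sqrt(G))
J(a(-3))*((-1 - 4*(-1 + 1))*13 + 86) = (sqrt(2)*sqrt(-3))*((-1 - 4*(-1 + 1))*13 + 86) = (sqrt(2)*(I*sqrt(3)))*((-1 - 4*0)*13 + 86) = (I*sqrt(6))*((-1 - 1*0)*13 + 86) = (I*sqrt(6))*((-1 + 0)*13 + 86) = (I*sqrt(6))*(-1*13 + 86) = (I*sqrt(6))*(-13 + 86) = (I*sqrt(6))*73 = 73*I*sqrt(6)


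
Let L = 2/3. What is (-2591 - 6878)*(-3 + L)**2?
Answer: -463981/9 ≈ -51553.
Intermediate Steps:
L = 2/3 (L = 2*(1/3) = 2/3 ≈ 0.66667)
(-2591 - 6878)*(-3 + L)**2 = (-2591 - 6878)*(-3 + 2/3)**2 = -9469*(-7/3)**2 = -9469*49/9 = -463981/9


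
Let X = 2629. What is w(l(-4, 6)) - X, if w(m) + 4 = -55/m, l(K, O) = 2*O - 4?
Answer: -21119/8 ≈ -2639.9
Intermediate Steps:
l(K, O) = -4 + 2*O
w(m) = -4 - 55/m
w(l(-4, 6)) - X = (-4 - 55/(-4 + 2*6)) - 1*2629 = (-4 - 55/(-4 + 12)) - 2629 = (-4 - 55/8) - 2629 = -87/8 - 2629 = -21119/8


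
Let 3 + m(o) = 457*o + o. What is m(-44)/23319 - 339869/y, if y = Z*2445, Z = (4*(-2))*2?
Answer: 2378980537/304079760 ≈ 7.8235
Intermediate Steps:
Z = -16 (Z = -8*2 = -16)
y = -39120 (y = -16*2445 = -39120)
m(o) = -3 + 458*o (m(o) = -3 + (457*o + o) = -3 + 458*o)
m(-44)/23319 - 339869/y = (-3 + 458*(-44))/23319 - 339869/(-39120) = (-3 - 20152)*(1/23319) - 339869*(-1/39120) = -20155*1/23319 + 339869/39120 = -20155/23319 + 339869/39120 = 2378980537/304079760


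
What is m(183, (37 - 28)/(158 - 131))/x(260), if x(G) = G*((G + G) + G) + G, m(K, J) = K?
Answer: 183/203060 ≈ 0.00090121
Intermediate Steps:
x(G) = G + 3*G² (x(G) = G*(2*G + G) + G = G*(3*G) + G = 3*G² + G = G + 3*G²)
m(183, (37 - 28)/(158 - 131))/x(260) = 183/((260*(1 + 3*260))) = 183/((260*(1 + 780))) = 183/((260*781)) = 183/203060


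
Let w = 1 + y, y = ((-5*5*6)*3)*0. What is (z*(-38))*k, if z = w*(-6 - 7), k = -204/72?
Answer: -4199/3 ≈ -1399.7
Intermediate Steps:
k = -17/6 (k = -204*1/72 = -17/6 ≈ -2.8333)
y = 0 (y = (-25*6*3)*0 = -150*3*0 = -450*0 = 0)
w = 1 (w = 1 + 0 = 1)
z = -13 (z = 1*(-6 - 7) = 1*(-13) = -13)
(z*(-38))*k = -13*(-38)*(-17/6) = 494*(-17/6) = -4199/3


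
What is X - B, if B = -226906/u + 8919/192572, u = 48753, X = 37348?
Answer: 350683566431393/9388462716 ≈ 37353.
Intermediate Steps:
B = -43260914225/9388462716 (B = -226906/48753 + 8919/192572 = -43260914225/9388462716 ≈ -4.6079)
X - B = 37348 - 1*(-43260914225/9388462716) = 37348 + 43260914225/9388462716 = 350683566431393/9388462716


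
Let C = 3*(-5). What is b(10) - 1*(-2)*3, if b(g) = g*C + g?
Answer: -134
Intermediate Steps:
C = -15
b(g) = -14*g (b(g) = g*(-15) + g = -15*g + g = -14*g)
b(10) - 1*(-2)*3 = -14*10 - 1*(-2)*3 = -140 - (-2)*3 = -140 - 1*(-6) = -140 + 6 = -134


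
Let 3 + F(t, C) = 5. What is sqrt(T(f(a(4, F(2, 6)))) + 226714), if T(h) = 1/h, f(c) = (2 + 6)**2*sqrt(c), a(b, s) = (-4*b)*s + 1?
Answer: sqrt(13943817856 - 31*I*sqrt(31))/248 ≈ 476.15 - 2.9469e-6*I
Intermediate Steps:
F(t, C) = 2 (F(t, C) = -3 + 5 = 2)
a(b, s) = 1 - 4*b*s (a(b, s) = -4*b*s + 1 = 1 - 4*b*s)
f(c) = 64*sqrt(c) (f(c) = 8**2*sqrt(c) = 64*sqrt(c))
sqrt(T(f(a(4, F(2, 6)))) + 226714) = sqrt(1/(64*sqrt(1 - 4*4*2)) + 226714) = sqrt(1/(64*sqrt(1 - 32)) + 226714) = sqrt(1/(64*sqrt(-31)) + 226714) = sqrt(1/(64*(I*sqrt(31))) + 226714) = sqrt(1/(64*I*sqrt(31)) + 226714) = sqrt(-I*sqrt(31)/1984 + 226714) = sqrt(226714 - I*sqrt(31)/1984)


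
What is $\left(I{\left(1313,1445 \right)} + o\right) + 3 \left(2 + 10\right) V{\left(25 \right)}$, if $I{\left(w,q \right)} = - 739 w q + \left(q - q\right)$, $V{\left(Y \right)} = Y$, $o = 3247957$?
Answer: $-1398844758$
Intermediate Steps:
$I{\left(w,q \right)} = - 739 q w$ ($I{\left(w,q \right)} = - 739 q w + 0 = - 739 q w$)
$\left(I{\left(1313,1445 \right)} + o\right) + 3 \left(2 + 10\right) V{\left(25 \right)} = \left(\left(-739\right) 1445 \cdot 1313 + 3247957\right) + 3 \left(2 + 10\right) 25 = \left(-1402093615 + 3247957\right) + 3 \cdot 12 \cdot 25 = -1398845658 + 36 \cdot 25 = -1398845658 + 900 = -1398844758$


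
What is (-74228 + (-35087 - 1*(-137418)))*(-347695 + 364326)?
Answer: 467380993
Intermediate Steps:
(-74228 + (-35087 - 1*(-137418)))*(-347695 + 364326) = (-74228 + (-35087 + 137418))*16631 = (-74228 + 102331)*16631 = 28103*16631 = 467380993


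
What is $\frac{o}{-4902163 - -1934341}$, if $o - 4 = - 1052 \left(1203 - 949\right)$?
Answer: $\frac{44534}{494637} \approx 0.090034$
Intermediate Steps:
$o = -267204$ ($o = 4 - 1052 \left(1203 - 949\right) = 4 - 267208 = -267204$)
$\frac{o}{-4902163 - -1934341} = - \frac{267204}{-4902163 - -1934341} = - \frac{267204}{-4902163 + 1934341} = - \frac{267204}{-2967822} = \left(-267204\right) \left(- \frac{1}{2967822}\right) = \frac{44534}{494637}$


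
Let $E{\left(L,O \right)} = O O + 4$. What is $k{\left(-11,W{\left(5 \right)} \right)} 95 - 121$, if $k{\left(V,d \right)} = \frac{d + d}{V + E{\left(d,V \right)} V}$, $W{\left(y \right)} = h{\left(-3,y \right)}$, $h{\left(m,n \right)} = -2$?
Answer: $- \frac{83663}{693} \approx -120.73$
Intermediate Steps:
$E{\left(L,O \right)} = 4 + O^{2}$ ($E{\left(L,O \right)} = O^{2} + 4 = 4 + O^{2}$)
$W{\left(y \right)} = -2$
$k{\left(V,d \right)} = \frac{2 d}{V + V \left(4 + V^{2}\right)}$ ($k{\left(V,d \right)} = \frac{d + d}{V + \left(4 + V^{2}\right) V} = \frac{2 d}{V + V \left(4 + V^{2}\right)}$)
$k{\left(-11,W{\left(5 \right)} \right)} 95 - 121 = 2 \left(-2\right) \frac{1}{-11} \frac{1}{5 + \left(-11\right)^{2}} \cdot 95 - 121 = 2 \left(-2\right) \left(- \frac{1}{11}\right) \frac{1}{5 + 121} \cdot 95 - 121 = 2 \left(-2\right) \left(- \frac{1}{11}\right) \frac{1}{126} \cdot 95 - 121 = \frac{2}{693} \cdot 95 - 121 = \frac{190}{693} - 121 = - \frac{83663}{693}$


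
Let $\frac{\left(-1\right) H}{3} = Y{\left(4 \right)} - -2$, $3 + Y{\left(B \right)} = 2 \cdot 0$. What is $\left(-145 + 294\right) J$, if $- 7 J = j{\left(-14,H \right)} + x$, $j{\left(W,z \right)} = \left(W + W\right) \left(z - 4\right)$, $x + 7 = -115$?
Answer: $\frac{14006}{7} \approx 2000.9$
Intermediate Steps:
$Y{\left(B \right)} = -3$ ($Y{\left(B \right)} = -3 + 2 \cdot 0 = -3 + 0 = -3$)
$x = -122$ ($x = -7 - 115 = -122$)
$H = 3$ ($H = - 3 \left(-3 - -2\right) = - 3 \left(-3 + 2\right) = \left(-3\right) \left(-1\right) = 3$)
$j{\left(W,z \right)} = 2 W \left(-4 + z\right)$
$J = \frac{94}{7}$ ($J = - \frac{2 \left(-14\right) \left(-4 + 3\right) - 122}{7} = - \frac{2 \left(-14\right) \left(-1\right) - 122}{7} = - \frac{28 - 122}{7} = \left(- \frac{1}{7}\right) \left(-94\right) = \frac{94}{7} \approx 13.429$)
$\left(-145 + 294\right) J = \left(-145 + 294\right) \frac{94}{7} = 149 \cdot \frac{94}{7} = \frac{14006}{7}$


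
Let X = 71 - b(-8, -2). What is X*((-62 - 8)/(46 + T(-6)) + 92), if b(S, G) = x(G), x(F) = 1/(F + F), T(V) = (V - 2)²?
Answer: 286425/44 ≈ 6509.7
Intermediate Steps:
T(V) = (-2 + V)²
x(F) = 1/(2*F)
b(S, G) = 1/(2*G)
X = 285/4 (X = 71 - 1/(2*(-2)) = 71 - (-1)/(2*2) = 71 - 1*(-¼) = 71 + ¼ = 285/4 ≈ 71.250)
X*((-62 - 8)/(46 + T(-6)) + 92) = 285*((-62 - 8)/(46 + (-2 - 6)²) + 92)/4 = 285*(-70/(46 + (-8)²) + 92)/4 = 285*(-70/(46 + 64) + 92)/4 = 285*(-70/110 + 92)/4 = 285*(-70*1/110 + 92)/4 = 285*(-7/11 + 92)/4 = (285/4)*(1005/11) = 286425/44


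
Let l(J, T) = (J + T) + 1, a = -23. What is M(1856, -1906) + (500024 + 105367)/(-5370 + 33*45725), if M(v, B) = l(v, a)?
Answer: 919375087/501185 ≈ 1834.4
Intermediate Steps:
l(J, T) = 1 + J + T
M(v, B) = -22 + v (M(v, B) = 1 + v - 23 = -22 + v)
M(1856, -1906) + (500024 + 105367)/(-5370 + 33*45725) = (-22 + 1856) + (500024 + 105367)/(-5370 + 33*45725) = 1834 + 605391/(-5370 + 1508925) = 1834 + 605391/1503555 = 1834 + 605391*(1/1503555) = 1834 + 201797/501185 = 919375087/501185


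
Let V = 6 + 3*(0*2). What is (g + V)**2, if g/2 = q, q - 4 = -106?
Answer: 39204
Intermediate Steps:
q = -102 (q = 4 - 106 = -102)
g = -204 (g = 2*(-102) = -204)
V = 6 (V = 6 + 3*0 = 6 + 0 = 6)
(g + V)**2 = (-204 + 6)**2 = (-198)**2 = 39204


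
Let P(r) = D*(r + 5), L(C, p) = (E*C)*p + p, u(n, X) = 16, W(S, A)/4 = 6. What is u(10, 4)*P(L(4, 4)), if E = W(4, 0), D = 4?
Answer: 25152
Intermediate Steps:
W(S, A) = 24 (W(S, A) = 4*6 = 24)
E = 24
L(C, p) = p + 24*C*p (L(C, p) = (24*C)*p + p = 24*C*p + p = p + 24*C*p)
P(r) = 20 + 4*r (P(r) = 4*(r + 5) = 4*(5 + r) = 20 + 4*r)
u(10, 4)*P(L(4, 4)) = 16*(20 + 4*(4*(1 + 24*4))) = 16*(20 + 4*(4*(1 + 96))) = 16*(20 + 4*(4*97)) = 16*(20 + 4*388) = 16*(20 + 1552) = 16*1572 = 25152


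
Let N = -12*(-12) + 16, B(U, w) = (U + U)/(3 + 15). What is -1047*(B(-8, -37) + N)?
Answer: -499768/3 ≈ -1.6659e+5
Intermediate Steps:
B(U, w) = U/9 (B(U, w) = (2*U)/18 = (2*U)*(1/18) = U/9)
N = 160 (N = 144 + 16 = 160)
-1047*(B(-8, -37) + N) = -1047*((⅑)*(-8) + 160) = -1047*(-8/9 + 160) = -1047*1432/9 = -499768/3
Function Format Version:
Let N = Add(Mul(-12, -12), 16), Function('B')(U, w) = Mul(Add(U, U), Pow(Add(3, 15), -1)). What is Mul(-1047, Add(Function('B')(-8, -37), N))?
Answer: Rational(-499768, 3) ≈ -1.6659e+5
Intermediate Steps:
Function('B')(U, w) = Mul(Rational(1, 9), U) (Function('B')(U, w) = Mul(Mul(2, U), Pow(18, -1)) = Mul(Mul(2, U), Rational(1, 18)) = Mul(Rational(1, 9), U))
N = 160 (N = Add(144, 16) = 160)
Mul(-1047, Add(Function('B')(-8, -37), N)) = Mul(-1047, Add(Mul(Rational(1, 9), -8), 160)) = Mul(-1047, Add(Rational(-8, 9), 160)) = Mul(-1047, Rational(1432, 9)) = Rational(-499768, 3)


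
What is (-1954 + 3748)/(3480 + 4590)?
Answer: 299/1345 ≈ 0.22230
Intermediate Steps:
(-1954 + 3748)/(3480 + 4590) = 1794/8070 = 1794*(1/8070) = 299/1345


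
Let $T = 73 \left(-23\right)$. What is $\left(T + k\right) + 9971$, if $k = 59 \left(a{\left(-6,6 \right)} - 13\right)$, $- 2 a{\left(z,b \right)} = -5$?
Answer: $\frac{15345}{2} \approx 7672.5$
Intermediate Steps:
$a{\left(z,b \right)} = \frac{5}{2}$ ($a{\left(z,b \right)} = \left(- \frac{1}{2}\right) \left(-5\right) = \frac{5}{2}$)
$k = - \frac{1239}{2}$ ($k = 59 \left(\frac{5}{2} - 13\right) = 59 \left(- \frac{21}{2}\right) = - \frac{1239}{2} \approx -619.5$)
$T = -1679$
$\left(T + k\right) + 9971 = \left(-1679 - \frac{1239}{2}\right) + 9971 = - \frac{4597}{2} + 9971 = \frac{15345}{2}$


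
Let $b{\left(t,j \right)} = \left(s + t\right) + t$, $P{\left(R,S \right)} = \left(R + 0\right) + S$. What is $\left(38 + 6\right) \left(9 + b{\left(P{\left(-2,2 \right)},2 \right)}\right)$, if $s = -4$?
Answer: $220$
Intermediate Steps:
$P{\left(R,S \right)} = R + S$
$b{\left(t,j \right)} = -4 + 2 t$ ($b{\left(t,j \right)} = \left(-4 + t\right) + t = -4 + 2 t$)
$\left(38 + 6\right) \left(9 + b{\left(P{\left(-2,2 \right)},2 \right)}\right) = \left(38 + 6\right) \left(9 - \left(4 - 2 \left(-2 + 2\right)\right)\right) = 44 \left(9 + \left(-4 + 2 \cdot 0\right)\right) = 44 \left(9 + \left(-4 + 0\right)\right) = 44 \left(9 - 4\right) = 44 \cdot 5 = 220$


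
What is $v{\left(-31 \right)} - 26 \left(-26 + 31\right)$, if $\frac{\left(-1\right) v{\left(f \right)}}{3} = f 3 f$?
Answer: $-8779$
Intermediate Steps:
$v{\left(f \right)} = - 9 f^{2}$ ($v{\left(f \right)} = - 3 f 3 f = - 3 \cdot 3 f f = - 3 \cdot 3 f^{2} = - 9 f^{2}$)
$v{\left(-31 \right)} - 26 \left(-26 + 31\right) = - 9 \left(-31\right)^{2} - 26 \left(-26 + 31\right) = \left(-9\right) 961 - 26 \cdot 5 = -8649 - 130 = -8779$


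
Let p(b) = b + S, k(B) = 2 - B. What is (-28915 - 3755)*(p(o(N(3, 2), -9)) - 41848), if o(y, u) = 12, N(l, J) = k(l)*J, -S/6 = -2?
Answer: 1366390080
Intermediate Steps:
S = 12 (S = -6*(-2) = 12)
N(l, J) = J*(2 - l) (N(l, J) = (2 - l)*J = J*(2 - l))
p(b) = 12 + b (p(b) = b + 12 = 12 + b)
(-28915 - 3755)*(p(o(N(3, 2), -9)) - 41848) = (-28915 - 3755)*((12 + 12) - 41848) = -32670*(24 - 41848) = -32670*(-41824) = 1366390080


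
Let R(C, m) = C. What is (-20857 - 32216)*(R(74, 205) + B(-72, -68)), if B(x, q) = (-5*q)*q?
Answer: 1223120358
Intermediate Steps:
B(x, q) = -5*q²
(-20857 - 32216)*(R(74, 205) + B(-72, -68)) = (-20857 - 32216)*(74 - 5*(-68)²) = -53073*(74 - 5*4624) = -53073*(74 - 23120) = -53073*(-23046) = 1223120358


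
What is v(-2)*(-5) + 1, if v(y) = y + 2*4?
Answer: -29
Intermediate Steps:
v(y) = 8 + y (v(y) = y + 8 = 8 + y)
v(-2)*(-5) + 1 = (8 - 2)*(-5) + 1 = 6*(-5) + 1 = -30 + 1 = -29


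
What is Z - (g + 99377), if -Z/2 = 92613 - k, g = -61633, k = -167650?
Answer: -558270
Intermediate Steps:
Z = -520526 (Z = -2*(92613 - 1*(-167650)) = -2*(92613 + 167650) = -2*260263 = -520526)
Z - (g + 99377) = -520526 - (-61633 + 99377) = -520526 - 1*37744 = -520526 - 37744 = -558270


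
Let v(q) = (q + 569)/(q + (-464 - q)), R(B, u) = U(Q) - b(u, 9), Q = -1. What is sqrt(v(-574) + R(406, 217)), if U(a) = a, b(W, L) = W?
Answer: I*sqrt(2933263)/116 ≈ 14.764*I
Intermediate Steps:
R(B, u) = -1 - u
v(q) = -569/464 - q/464 (v(q) = (569 + q)/(-464) = (569 + q)*(-1/464) = -569/464 - q/464)
sqrt(v(-574) + R(406, 217)) = sqrt((-569/464 - 1/464*(-574)) + (-1 - 1*217)) = sqrt((-569/464 + 287/232) + (-1 - 217)) = sqrt(5/464 - 218) = sqrt(-101147/464) = I*sqrt(2933263)/116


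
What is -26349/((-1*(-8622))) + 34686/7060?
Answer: 4709948/2536305 ≈ 1.8570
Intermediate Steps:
-26349/((-1*(-8622))) + 34686/7060 = -26349/8622 + 34686*(1/7060) = -26349*1/8622 + 17343/3530 = -8783/2874 + 17343/3530 = 4709948/2536305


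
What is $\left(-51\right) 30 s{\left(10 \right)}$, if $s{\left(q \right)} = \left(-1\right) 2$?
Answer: $3060$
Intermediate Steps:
$s{\left(q \right)} = -2$
$\left(-51\right) 30 s{\left(10 \right)} = \left(-51\right) 30 \left(-2\right) = \left(-1530\right) \left(-2\right) = 3060$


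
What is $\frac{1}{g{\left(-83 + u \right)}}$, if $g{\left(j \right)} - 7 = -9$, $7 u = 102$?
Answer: $- \frac{1}{2} \approx -0.5$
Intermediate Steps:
$u = \frac{102}{7}$ ($u = \frac{1}{7} \cdot 102 = \frac{102}{7} \approx 14.571$)
$g{\left(j \right)} = -2$ ($g{\left(j \right)} = 7 - 9 = -2$)
$\frac{1}{g{\left(-83 + u \right)}} = \frac{1}{-2} = - \frac{1}{2}$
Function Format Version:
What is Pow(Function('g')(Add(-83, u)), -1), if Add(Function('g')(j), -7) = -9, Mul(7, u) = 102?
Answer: Rational(-1, 2) ≈ -0.50000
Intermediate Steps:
u = Rational(102, 7) (u = Mul(Rational(1, 7), 102) = Rational(102, 7) ≈ 14.571)
Function('g')(j) = -2 (Function('g')(j) = Add(7, -9) = -2)
Pow(Function('g')(Add(-83, u)), -1) = Pow(-2, -1) = Rational(-1, 2)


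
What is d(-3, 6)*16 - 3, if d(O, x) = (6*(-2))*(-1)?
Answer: 189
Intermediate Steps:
d(O, x) = 12 (d(O, x) = -12*(-1) = 12)
d(-3, 6)*16 - 3 = 12*16 - 3 = 192 - 3 = 189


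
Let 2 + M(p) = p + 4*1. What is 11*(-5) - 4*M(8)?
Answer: -95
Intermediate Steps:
M(p) = 2 + p (M(p) = -2 + (p + 4*1) = -2 + (p + 4) = -2 + (4 + p) = 2 + p)
11*(-5) - 4*M(8) = 11*(-5) - 4*(2 + 8) = -55 - 4*10 = -55 - 40 = -95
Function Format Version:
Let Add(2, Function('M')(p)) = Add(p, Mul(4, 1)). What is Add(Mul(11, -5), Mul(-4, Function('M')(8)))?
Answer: -95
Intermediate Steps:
Function('M')(p) = Add(2, p) (Function('M')(p) = Add(-2, Add(p, Mul(4, 1))) = Add(-2, Add(p, 4)) = Add(-2, Add(4, p)) = Add(2, p))
Add(Mul(11, -5), Mul(-4, Function('M')(8))) = Add(Mul(11, -5), Mul(-4, Add(2, 8))) = Add(-55, Mul(-4, 10)) = Add(-55, -40) = -95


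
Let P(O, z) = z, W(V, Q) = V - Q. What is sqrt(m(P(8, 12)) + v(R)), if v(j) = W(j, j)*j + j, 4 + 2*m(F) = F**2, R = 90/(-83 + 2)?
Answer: 2*sqrt(155)/3 ≈ 8.2999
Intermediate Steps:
R = -10/9 (R = 90/(-81) = 90*(-1/81) = -10/9 ≈ -1.1111)
m(F) = -2 + F**2/2
v(j) = j (v(j) = (j - j)*j + j = 0*j + j = 0 + j = j)
sqrt(m(P(8, 12)) + v(R)) = sqrt((-2 + (1/2)*12**2) - 10/9) = sqrt((-2 + (1/2)*144) - 10/9) = sqrt((-2 + 72) - 10/9) = sqrt(70 - 10/9) = sqrt(620/9) = 2*sqrt(155)/3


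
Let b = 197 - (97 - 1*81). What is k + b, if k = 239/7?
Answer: 1506/7 ≈ 215.14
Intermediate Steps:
k = 239/7 (k = 239*(⅐) = 239/7 ≈ 34.143)
b = 181 (b = 197 - (97 - 81) = 197 - 1*16 = 197 - 16 = 181)
k + b = 239/7 + 181 = 1506/7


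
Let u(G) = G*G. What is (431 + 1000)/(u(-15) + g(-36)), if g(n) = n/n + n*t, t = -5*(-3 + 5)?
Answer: 1431/586 ≈ 2.4420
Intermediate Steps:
t = -10 (t = -5*2 = -10)
u(G) = G²
g(n) = 1 - 10*n (g(n) = n/n + n*(-10) = 1 - 10*n)
(431 + 1000)/(u(-15) + g(-36)) = (431 + 1000)/((-15)² + (1 - 10*(-36))) = 1431/(225 + (1 + 360)) = 1431/(225 + 361) = 1431/586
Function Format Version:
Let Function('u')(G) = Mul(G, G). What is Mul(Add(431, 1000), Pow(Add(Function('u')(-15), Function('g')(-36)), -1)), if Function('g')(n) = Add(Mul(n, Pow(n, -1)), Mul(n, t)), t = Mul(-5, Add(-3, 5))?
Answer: Rational(1431, 586) ≈ 2.4420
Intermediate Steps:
t = -10 (t = Mul(-5, 2) = -10)
Function('u')(G) = Pow(G, 2)
Function('g')(n) = Add(1, Mul(-10, n)) (Function('g')(n) = Add(Mul(n, Pow(n, -1)), Mul(n, -10)) = Add(1, Mul(-10, n)))
Mul(Add(431, 1000), Pow(Add(Function('u')(-15), Function('g')(-36)), -1)) = Mul(Add(431, 1000), Pow(Add(Pow(-15, 2), Add(1, Mul(-10, -36))), -1)) = Mul(1431, Pow(Add(225, Add(1, 360)), -1)) = Mul(1431, Pow(Add(225, 361), -1)) = Mul(1431, Pow(586, -1)) = Mul(1431, Rational(1, 586)) = Rational(1431, 586)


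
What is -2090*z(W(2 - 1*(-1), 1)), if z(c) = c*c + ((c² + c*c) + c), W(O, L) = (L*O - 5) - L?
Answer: -50160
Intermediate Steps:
W(O, L) = -5 - L + L*O (W(O, L) = (-5 + L*O) - L = -5 - L + L*O)
z(c) = c + 3*c² (z(c) = c² + ((c² + c²) + c) = c² + (2*c² + c) = c² + (c + 2*c²) = c + 3*c²)
-2090*z(W(2 - 1*(-1), 1)) = -2090*(-5 - 1*1 + 1*(2 - 1*(-1)))*(1 + 3*(-5 - 1*1 + 1*(2 - 1*(-1)))) = -2090*(-5 - 1 + 1*(2 + 1))*(1 + 3*(-5 - 1 + 1*(2 + 1))) = -2090*(-5 - 1 + 1*3)*(1 + 3*(-5 - 1 + 1*3)) = -2090*(-5 - 1 + 3)*(1 + 3*(-5 - 1 + 3)) = -(-6270)*(1 + 3*(-3)) = -(-6270)*(1 - 9) = -(-6270)*(-8) = -2090*24 = -50160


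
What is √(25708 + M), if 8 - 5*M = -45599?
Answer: √870735/5 ≈ 186.63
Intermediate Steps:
M = 45607/5 (M = 8/5 - ⅕*(-45599) = 8/5 + 45599/5 = 45607/5 ≈ 9121.4)
√(25708 + M) = √(25708 + 45607/5) = √(174147/5) = √870735/5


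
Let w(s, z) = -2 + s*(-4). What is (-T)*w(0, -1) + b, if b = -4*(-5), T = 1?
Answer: 22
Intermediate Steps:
w(s, z) = -2 - 4*s
b = 20
(-T)*w(0, -1) + b = (-1*1)*(-2 - 4*0) + 20 = -(-2 + 0) + 20 = -1*(-2) + 20 = 2 + 20 = 22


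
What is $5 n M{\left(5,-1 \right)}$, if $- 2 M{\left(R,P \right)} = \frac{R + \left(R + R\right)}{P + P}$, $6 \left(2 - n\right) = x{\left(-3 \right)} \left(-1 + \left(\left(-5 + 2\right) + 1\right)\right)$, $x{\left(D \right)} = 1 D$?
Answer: $\frac{75}{8} \approx 9.375$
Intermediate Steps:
$x{\left(D \right)} = D$
$n = \frac{1}{2}$ ($n = 2 - \frac{\left(-3\right) \left(-1 + \left(\left(-5 + 2\right) + 1\right)\right)}{6} = 2 - \frac{\left(-3\right) \left(-1 + \left(-3 + 1\right)\right)}{6} = 2 - \frac{\left(-3\right) \left(-1 - 2\right)}{6} = 2 - \frac{\left(-3\right) \left(-3\right)}{6} = 2 - \frac{3}{2} = \frac{1}{2} \approx 0.5$)
$M{\left(R,P \right)} = - \frac{3 R}{4 P}$ ($M{\left(R,P \right)} = - \frac{\left(R + \left(R + R\right)\right) \frac{1}{P + P}}{2} = - \frac{\left(R + 2 R\right) \frac{1}{2 P}}{2} = - \frac{3 R \frac{1}{2 P}}{2} = - \frac{\frac{3}{2} R \frac{1}{P}}{2} = - \frac{3 R}{4 P}$)
$5 n M{\left(5,-1 \right)} = 5 \cdot \frac{1}{2} \left(\left(- \frac{3}{4}\right) 5 \frac{1}{-1}\right) = \frac{5 \left(\left(- \frac{3}{4}\right) 5 \left(-1\right)\right)}{2} = \frac{5}{2} \cdot \frac{15}{4} = \frac{75}{8}$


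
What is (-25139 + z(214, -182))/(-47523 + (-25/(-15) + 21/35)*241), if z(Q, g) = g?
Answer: 379815/704651 ≈ 0.53901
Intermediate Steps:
(-25139 + z(214, -182))/(-47523 + (-25/(-15) + 21/35)*241) = (-25139 - 182)/(-47523 + (-25/(-15) + 21/35)*241) = -25321/(-47523 + (-25*(-1/15) + 21*(1/35))*241) = -25321/(-47523 + (5/3 + 3/5)*241) = -25321/(-47523 + (34/15)*241) = -25321/(-47523 + 8194/15) = -25321/(-704651/15) = -25321*(-15/704651) = 379815/704651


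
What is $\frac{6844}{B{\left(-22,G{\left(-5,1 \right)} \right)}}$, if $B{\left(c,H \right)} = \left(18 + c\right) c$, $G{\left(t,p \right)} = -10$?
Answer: $\frac{1711}{22} \approx 77.773$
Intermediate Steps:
$B{\left(c,H \right)} = c \left(18 + c\right)$
$\frac{6844}{B{\left(-22,G{\left(-5,1 \right)} \right)}} = \frac{6844}{\left(-22\right) \left(18 - 22\right)} = \frac{6844}{\left(-22\right) \left(-4\right)} = \frac{6844}{88} = 6844 \cdot \frac{1}{88} = \frac{1711}{22}$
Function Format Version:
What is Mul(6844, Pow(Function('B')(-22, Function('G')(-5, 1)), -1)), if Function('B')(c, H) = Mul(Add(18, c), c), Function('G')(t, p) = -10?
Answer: Rational(1711, 22) ≈ 77.773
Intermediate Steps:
Function('B')(c, H) = Mul(c, Add(18, c))
Mul(6844, Pow(Function('B')(-22, Function('G')(-5, 1)), -1)) = Mul(6844, Pow(Mul(-22, Add(18, -22)), -1)) = Mul(6844, Pow(Mul(-22, -4), -1)) = Mul(6844, Pow(88, -1)) = Mul(6844, Rational(1, 88)) = Rational(1711, 22)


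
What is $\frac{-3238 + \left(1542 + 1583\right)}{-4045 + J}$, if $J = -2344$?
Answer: $\frac{113}{6389} \approx 0.017687$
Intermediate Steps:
$\frac{-3238 + \left(1542 + 1583\right)}{-4045 + J} = \frac{-3238 + \left(1542 + 1583\right)}{-4045 - 2344} = \frac{-3238 + 3125}{-6389} = \left(-113\right) \left(- \frac{1}{6389}\right) = \frac{113}{6389}$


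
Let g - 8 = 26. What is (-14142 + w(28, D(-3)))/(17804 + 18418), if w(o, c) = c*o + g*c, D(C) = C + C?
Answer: -2419/6037 ≈ -0.40070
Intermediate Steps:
g = 34 (g = 8 + 26 = 34)
D(C) = 2*C
w(o, c) = 34*c + c*o (w(o, c) = c*o + 34*c = 34*c + c*o)
(-14142 + w(28, D(-3)))/(17804 + 18418) = (-14142 + (2*(-3))*(34 + 28))/(17804 + 18418) = (-14142 - 6*62)/36222 = (-14142 - 372)*(1/36222) = -14514*1/36222 = -2419/6037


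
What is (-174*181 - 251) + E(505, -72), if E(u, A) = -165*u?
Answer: -115070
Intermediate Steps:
(-174*181 - 251) + E(505, -72) = (-174*181 - 251) - 165*505 = (-31494 - 251) - 83325 = -31745 - 83325 = -115070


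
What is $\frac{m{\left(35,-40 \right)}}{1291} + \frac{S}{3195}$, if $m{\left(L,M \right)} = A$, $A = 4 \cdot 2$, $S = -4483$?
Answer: $- \frac{5761993}{4124745} \approx -1.3969$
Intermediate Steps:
$A = 8$
$m{\left(L,M \right)} = 8$
$\frac{m{\left(35,-40 \right)}}{1291} + \frac{S}{3195} = \frac{8}{1291} - \frac{4483}{3195} = - \frac{5761993}{4124745}$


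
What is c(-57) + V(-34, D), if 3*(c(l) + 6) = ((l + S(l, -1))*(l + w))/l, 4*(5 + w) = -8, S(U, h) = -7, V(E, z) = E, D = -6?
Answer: -10936/171 ≈ -63.953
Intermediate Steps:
w = -7 (w = -5 + (1/4)*(-8) = -5 - 2 = -7)
c(l) = -6 + (-7 + l)**2/(3*l) (c(l) = -6 + (((l - 7)*(l - 7))/l)/3 = -6 + (((-7 + l)*(-7 + l))/l)/3 = -6 + ((-7 + l)**2/l)/3 = -6 + (-7 + l)**2/(3*l))
c(-57) + V(-34, D) = (1/3)*(49 - 1*(-57)*(32 - 1*(-57)))/(-57) - 34 = (1/3)*(-1/57)*(49 - 1*(-57)*(32 + 57)) - 34 = (1/3)*(-1/57)*(49 - 1*(-57)*89) - 34 = (1/3)*(-1/57)*(49 + 5073) - 34 = (1/3)*(-1/57)*5122 - 34 = -5122/171 - 34 = -10936/171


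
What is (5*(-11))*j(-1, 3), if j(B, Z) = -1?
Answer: 55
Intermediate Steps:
(5*(-11))*j(-1, 3) = (5*(-11))*(-1) = -55*(-1) = 55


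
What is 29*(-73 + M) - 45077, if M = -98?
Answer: -50036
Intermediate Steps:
29*(-73 + M) - 45077 = 29*(-73 - 98) - 45077 = 29*(-171) - 45077 = -4959 - 45077 = -50036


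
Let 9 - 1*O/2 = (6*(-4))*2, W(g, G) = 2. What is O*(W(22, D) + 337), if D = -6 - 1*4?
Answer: 38646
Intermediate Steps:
D = -10 (D = -6 - 4 = -10)
O = 114 (O = 18 - 2*6*(-4)*2 = 18 - (-48)*2 = 18 - 2*(-48) = 18 + 96 = 114)
O*(W(22, D) + 337) = 114*(2 + 337) = 114*339 = 38646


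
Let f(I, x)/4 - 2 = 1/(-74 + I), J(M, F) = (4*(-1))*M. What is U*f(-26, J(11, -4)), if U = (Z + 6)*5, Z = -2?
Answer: 796/5 ≈ 159.20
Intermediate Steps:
J(M, F) = -4*M
f(I, x) = 8 + 4/(-74 + I)
U = 20 (U = (-2 + 6)*5 = 4*5 = 20)
U*f(-26, J(11, -4)) = 20*(4*(-147 + 2*(-26))/(-74 - 26)) = 20*(4*(-147 - 52)/(-100)) = 20*(4*(-1/100)*(-199)) = 20*(199/25) = 796/5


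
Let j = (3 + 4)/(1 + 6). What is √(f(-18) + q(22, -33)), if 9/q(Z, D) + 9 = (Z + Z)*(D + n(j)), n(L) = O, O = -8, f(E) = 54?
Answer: 3*√402449/259 ≈ 7.3481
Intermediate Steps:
j = 1 (j = 7/7 = 7*(⅐) = 1)
n(L) = -8
q(Z, D) = 9/(-9 + 2*Z*(-8 + D)) (q(Z, D) = 9/(-9 + (Z + Z)*(D - 8)) = 9/(-9 + (2*Z)*(-8 + D)) = 9/(-9 + 2*Z*(-8 + D)))
√(f(-18) + q(22, -33)) = √(54 + 9/(-9 - 16*22 + 2*(-33)*22)) = √(54 + 9/(-9 - 352 - 1452)) = √(54 + 9/(-1813)) = √(54 + 9*(-1/1813)) = √(54 - 9/1813) = √(97893/1813) = 3*√402449/259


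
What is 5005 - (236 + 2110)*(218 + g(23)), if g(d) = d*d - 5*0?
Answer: -1747457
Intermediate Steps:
g(d) = d**2 (g(d) = d**2 + 0 = d**2)
5005 - (236 + 2110)*(218 + g(23)) = 5005 - (236 + 2110)*(218 + 23**2) = 5005 - 2346*(218 + 529) = 5005 - 2346*747 = 5005 - 1*1752462 = 5005 - 1752462 = -1747457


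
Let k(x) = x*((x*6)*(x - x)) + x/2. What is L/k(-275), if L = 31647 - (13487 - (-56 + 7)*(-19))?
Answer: -38182/275 ≈ -138.84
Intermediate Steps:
L = 19091 (L = 31647 - (13487 - (-49)*(-19)) = 31647 - (13487 - 1*931) = 31647 - (13487 - 931) = 31647 - 1*12556 = 31647 - 12556 = 19091)
k(x) = x/2 (k(x) = x*((6*x)*0) + x*(½) = x*0 + x/2 = 0 + x/2 = x/2)
L/k(-275) = 19091/(((½)*(-275))) = 19091/(-275/2) = 19091*(-2/275) = -38182/275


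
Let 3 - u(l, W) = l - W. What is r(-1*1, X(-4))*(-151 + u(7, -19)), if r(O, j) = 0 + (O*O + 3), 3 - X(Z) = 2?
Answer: -696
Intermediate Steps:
X(Z) = 1 (X(Z) = 3 - 1*2 = 3 - 2 = 1)
r(O, j) = 3 + O² (r(O, j) = 0 + (O² + 3) = 0 + (3 + O²) = 3 + O²)
u(l, W) = 3 + W - l (u(l, W) = 3 - (l - W) = 3 + (W - l) = 3 + W - l)
r(-1*1, X(-4))*(-151 + u(7, -19)) = (3 + (-1*1)²)*(-151 + (3 - 19 - 1*7)) = (3 + (-1)²)*(-151 + (3 - 19 - 7)) = (3 + 1)*(-151 - 23) = 4*(-174) = -696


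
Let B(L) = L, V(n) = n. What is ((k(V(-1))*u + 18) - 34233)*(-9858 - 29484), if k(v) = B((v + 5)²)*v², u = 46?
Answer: 1317130818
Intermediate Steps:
k(v) = v²*(5 + v)² (k(v) = (v + 5)²*v² = (5 + v)²*v² = v²*(5 + v)²)
((k(V(-1))*u + 18) - 34233)*(-9858 - 29484) = ((((-1)²*(5 - 1)²)*46 + 18) - 34233)*(-9858 - 29484) = (((1*4²)*46 + 18) - 34233)*(-39342) = (((1*16)*46 + 18) - 34233)*(-39342) = ((16*46 + 18) - 34233)*(-39342) = ((736 + 18) - 34233)*(-39342) = (754 - 34233)*(-39342) = -33479*(-39342) = 1317130818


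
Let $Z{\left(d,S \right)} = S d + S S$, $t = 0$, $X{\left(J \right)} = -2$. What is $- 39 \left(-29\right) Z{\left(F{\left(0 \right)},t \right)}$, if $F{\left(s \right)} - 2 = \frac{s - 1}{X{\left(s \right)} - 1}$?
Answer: $0$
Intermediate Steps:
$F{\left(s \right)} = \frac{7}{3} - \frac{s}{3}$ ($F{\left(s \right)} = 2 + \frac{s - 1}{-2 - 1} = 2 + \frac{-1 + s}{-3} = 2 + \left(-1 + s\right) \left(- \frac{1}{3}\right) = 2 - \left(- \frac{1}{3} + \frac{s}{3}\right) = \frac{7}{3} - \frac{s}{3}$)
$Z{\left(d,S \right)} = S^{2} + S d$ ($Z{\left(d,S \right)} = S d + S^{2} = S^{2} + S d$)
$- 39 \left(-29\right) Z{\left(F{\left(0 \right)},t \right)} = - 39 \left(-29\right) 0 \left(0 + \left(\frac{7}{3} - 0\right)\right) = - \left(-1131\right) 0 \left(0 + \left(\frac{7}{3} + 0\right)\right) = - \left(-1131\right) 0 \left(0 + \frac{7}{3}\right) = - \left(-1131\right) 0 \cdot \frac{7}{3} = - \left(-1131\right) 0 = \left(-1\right) 0 = 0$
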